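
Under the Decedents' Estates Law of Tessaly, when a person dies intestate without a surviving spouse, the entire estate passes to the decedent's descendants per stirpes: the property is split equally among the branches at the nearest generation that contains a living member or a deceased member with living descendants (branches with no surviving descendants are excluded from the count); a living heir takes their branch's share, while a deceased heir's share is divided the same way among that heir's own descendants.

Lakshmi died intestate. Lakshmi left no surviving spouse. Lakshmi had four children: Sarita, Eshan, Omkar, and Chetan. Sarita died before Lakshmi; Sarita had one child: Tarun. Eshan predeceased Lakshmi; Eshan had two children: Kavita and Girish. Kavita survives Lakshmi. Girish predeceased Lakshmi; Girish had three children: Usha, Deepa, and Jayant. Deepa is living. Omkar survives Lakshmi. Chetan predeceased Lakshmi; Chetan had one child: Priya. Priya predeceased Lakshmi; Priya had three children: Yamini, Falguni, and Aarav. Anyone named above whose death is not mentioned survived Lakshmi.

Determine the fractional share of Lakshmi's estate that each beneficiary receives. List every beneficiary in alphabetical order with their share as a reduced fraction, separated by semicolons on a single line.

Aarav 1/12; Deepa 1/24; Falguni 1/12; Jayant 1/24; Kavita 1/8; Omkar 1/4; Tarun 1/4; Usha 1/24; Yamini 1/12

There is no surviving spouse, so the entire estate passes to Lakshmi's descendants per stirpes.
The estate is divided into 4 equal shares of 1/4 among Sarita, Eshan, Omkar, Chetan.
Sarita predeceased; the 1/4 allotted to Sarita's branch passes to Sarita's issue by representation.
Tarun is the sole taker at this level and receives the full 1/4.
Eshan predeceased; the 1/4 allotted to Eshan's branch passes to Eshan's issue by representation.
The 1/4 is divided into 2 equal shares of 1/8 among Kavita, Girish.
Kavita is living and takes 1/8.
Girish predeceased; the 1/8 allotted to Girish's branch passes to Girish's issue by representation.
The 1/8 is divided into 3 equal shares of 1/24 among Usha, Deepa, Jayant.
Usha is living and takes 1/24.
Deepa is living and takes 1/24.
Jayant is living and takes 1/24.
Omkar is living and takes 1/4.
Chetan predeceased; the 1/4 allotted to Chetan's branch passes to Chetan's issue by representation.
Priya's line is the sole branch at this level, so the full 1/4 passes to Priya's issue by representation.
The 1/4 is divided into 3 equal shares of 1/12 among Yamini, Falguni, Aarav.
Yamini is living and takes 1/12.
Falguni is living and takes 1/12.
Aarav is living and takes 1/12.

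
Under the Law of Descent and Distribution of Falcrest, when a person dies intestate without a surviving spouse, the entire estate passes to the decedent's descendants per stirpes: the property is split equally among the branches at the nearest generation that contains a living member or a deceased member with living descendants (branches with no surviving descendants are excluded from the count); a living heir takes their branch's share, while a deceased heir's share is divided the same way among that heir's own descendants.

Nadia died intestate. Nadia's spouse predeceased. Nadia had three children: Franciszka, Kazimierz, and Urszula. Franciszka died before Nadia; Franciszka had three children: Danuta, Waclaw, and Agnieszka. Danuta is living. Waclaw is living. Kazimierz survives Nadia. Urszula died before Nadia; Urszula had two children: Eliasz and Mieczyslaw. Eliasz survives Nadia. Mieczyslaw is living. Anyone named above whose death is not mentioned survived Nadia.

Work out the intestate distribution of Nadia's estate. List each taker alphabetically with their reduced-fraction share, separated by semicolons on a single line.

There is no surviving spouse, so the entire estate passes to Nadia's descendants per stirpes.
The estate is divided into 3 equal shares of 1/3 among Franciszka, Kazimierz, Urszula.
Franciszka predeceased; the 1/3 allotted to Franciszka's branch passes to Franciszka's issue by representation.
The 1/3 is divided into 3 equal shares of 1/9 among Danuta, Waclaw, Agnieszka.
Danuta is living and takes 1/9.
Waclaw is living and takes 1/9.
Agnieszka is living and takes 1/9.
Kazimierz is living and takes 1/3.
Urszula predeceased; the 1/3 allotted to Urszula's branch passes to Urszula's issue by representation.
The 1/3 is divided into 2 equal shares of 1/6 among Eliasz, Mieczyslaw.
Eliasz is living and takes 1/6.
Mieczyslaw is living and takes 1/6.

Agnieszka 1/9; Danuta 1/9; Eliasz 1/6; Kazimierz 1/3; Mieczyslaw 1/6; Waclaw 1/9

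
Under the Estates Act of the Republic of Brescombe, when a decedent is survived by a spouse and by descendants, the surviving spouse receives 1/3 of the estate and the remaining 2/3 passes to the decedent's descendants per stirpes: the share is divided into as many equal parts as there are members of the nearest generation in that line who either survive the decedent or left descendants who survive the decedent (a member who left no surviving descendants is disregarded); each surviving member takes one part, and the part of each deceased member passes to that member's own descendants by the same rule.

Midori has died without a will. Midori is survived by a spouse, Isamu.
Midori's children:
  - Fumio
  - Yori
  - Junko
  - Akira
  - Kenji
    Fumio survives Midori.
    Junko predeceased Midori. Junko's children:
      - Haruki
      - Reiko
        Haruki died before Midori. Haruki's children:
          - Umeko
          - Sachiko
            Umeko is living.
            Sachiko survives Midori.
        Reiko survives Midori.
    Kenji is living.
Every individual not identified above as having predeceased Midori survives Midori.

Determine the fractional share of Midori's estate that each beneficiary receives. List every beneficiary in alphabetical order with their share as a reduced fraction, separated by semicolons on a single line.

Akira 2/15; Fumio 2/15; Isamu 1/3; Kenji 2/15; Reiko 1/15; Sachiko 1/30; Umeko 1/30; Yori 2/15

Isamu, as surviving spouse, takes 1/3.
The remaining 2/3 passes to Midori's descendants per stirpes.
The 2/3 is divided into 5 equal shares of 2/15 among Fumio, Yori, Junko, Akira, Kenji.
Fumio is living and takes 2/15.
Yori is living and takes 2/15.
Junko predeceased; the 2/15 allotted to Junko's branch passes to Junko's issue by representation.
The 2/15 is divided into 2 equal shares of 1/15 among Haruki, Reiko.
Haruki predeceased; the 1/15 allotted to Haruki's branch passes to Haruki's issue by representation.
The 1/15 is divided into 2 equal shares of 1/30 among Umeko, Sachiko.
Umeko is living and takes 1/30.
Sachiko is living and takes 1/30.
Reiko is living and takes 1/15.
Akira is living and takes 2/15.
Kenji is living and takes 2/15.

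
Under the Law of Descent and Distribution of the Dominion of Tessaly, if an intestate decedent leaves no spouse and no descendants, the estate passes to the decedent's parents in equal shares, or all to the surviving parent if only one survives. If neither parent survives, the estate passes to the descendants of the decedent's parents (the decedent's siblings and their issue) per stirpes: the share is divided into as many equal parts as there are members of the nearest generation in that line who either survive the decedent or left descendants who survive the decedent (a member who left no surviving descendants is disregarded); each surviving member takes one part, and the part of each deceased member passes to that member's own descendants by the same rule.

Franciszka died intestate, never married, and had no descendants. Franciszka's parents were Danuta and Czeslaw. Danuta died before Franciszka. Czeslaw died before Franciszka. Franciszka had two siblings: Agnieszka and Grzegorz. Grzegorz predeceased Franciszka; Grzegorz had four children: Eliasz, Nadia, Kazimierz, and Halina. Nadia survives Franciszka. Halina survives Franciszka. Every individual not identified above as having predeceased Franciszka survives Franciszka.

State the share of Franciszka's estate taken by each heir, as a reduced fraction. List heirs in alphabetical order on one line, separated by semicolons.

Agnieszka 1/2; Eliasz 1/8; Halina 1/8; Kazimierz 1/8; Nadia 1/8

Neither parent survives and there are no descendants, so the estate passes to Franciszka's siblings and their issue per stirpes.
The estate is divided into 2 equal shares of 1/2 among Agnieszka, Grzegorz.
Agnieszka is living and takes 1/2.
Grzegorz predeceased; the 1/2 allotted to Grzegorz's branch passes to Grzegorz's issue by representation.
The 1/2 is divided into 4 equal shares of 1/8 among Eliasz, Nadia, Kazimierz, Halina.
Eliasz is living and takes 1/8.
Nadia is living and takes 1/8.
Kazimierz is living and takes 1/8.
Halina is living and takes 1/8.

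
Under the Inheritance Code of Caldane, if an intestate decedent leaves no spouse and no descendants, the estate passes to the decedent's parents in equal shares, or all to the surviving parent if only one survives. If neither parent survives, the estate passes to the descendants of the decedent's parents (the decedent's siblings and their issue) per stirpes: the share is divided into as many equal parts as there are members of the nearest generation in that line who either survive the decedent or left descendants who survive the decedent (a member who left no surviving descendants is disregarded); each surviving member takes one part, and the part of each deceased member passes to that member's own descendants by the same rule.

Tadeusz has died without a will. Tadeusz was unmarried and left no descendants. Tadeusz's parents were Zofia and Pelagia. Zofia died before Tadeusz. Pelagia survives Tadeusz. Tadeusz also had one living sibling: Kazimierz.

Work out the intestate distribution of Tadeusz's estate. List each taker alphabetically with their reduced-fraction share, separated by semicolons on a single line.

Only one parent, Pelagia, survives, so Pelagia takes the entire estate. The siblings take nothing because a surviving parent has priority.

Pelagia 1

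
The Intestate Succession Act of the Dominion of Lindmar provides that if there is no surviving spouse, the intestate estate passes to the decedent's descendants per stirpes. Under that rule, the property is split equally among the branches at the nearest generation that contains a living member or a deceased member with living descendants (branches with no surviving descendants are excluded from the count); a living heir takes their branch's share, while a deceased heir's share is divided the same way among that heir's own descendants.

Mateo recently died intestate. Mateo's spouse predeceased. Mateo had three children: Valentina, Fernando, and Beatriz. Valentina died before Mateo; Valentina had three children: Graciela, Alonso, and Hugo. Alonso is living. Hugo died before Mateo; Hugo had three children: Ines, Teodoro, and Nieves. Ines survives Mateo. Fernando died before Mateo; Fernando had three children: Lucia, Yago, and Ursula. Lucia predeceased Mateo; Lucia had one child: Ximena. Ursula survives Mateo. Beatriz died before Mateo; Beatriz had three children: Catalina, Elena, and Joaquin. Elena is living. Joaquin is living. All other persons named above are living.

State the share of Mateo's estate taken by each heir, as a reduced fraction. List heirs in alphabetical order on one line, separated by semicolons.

There is no surviving spouse, so the entire estate passes to Mateo's descendants per stirpes.
The estate is divided into 3 equal shares of 1/3 among Valentina, Fernando, Beatriz.
Valentina predeceased; the 1/3 allotted to Valentina's branch passes to Valentina's issue by representation.
The 1/3 is divided into 3 equal shares of 1/9 among Graciela, Alonso, Hugo.
Graciela is living and takes 1/9.
Alonso is living and takes 1/9.
Hugo predeceased; the 1/9 allotted to Hugo's branch passes to Hugo's issue by representation.
The 1/9 is divided into 3 equal shares of 1/27 among Ines, Teodoro, Nieves.
Ines is living and takes 1/27.
Teodoro is living and takes 1/27.
Nieves is living and takes 1/27.
Fernando predeceased; the 1/3 allotted to Fernando's branch passes to Fernando's issue by representation.
The 1/3 is divided into 3 equal shares of 1/9 among Lucia, Yago, Ursula.
Lucia predeceased; the 1/9 allotted to Lucia's branch passes to Lucia's issue by representation.
Ximena is the sole taker at this level and receives the full 1/9.
Yago is living and takes 1/9.
Ursula is living and takes 1/9.
Beatriz predeceased; the 1/3 allotted to Beatriz's branch passes to Beatriz's issue by representation.
The 1/3 is divided into 3 equal shares of 1/9 among Catalina, Elena, Joaquin.
Catalina is living and takes 1/9.
Elena is living and takes 1/9.
Joaquin is living and takes 1/9.

Alonso 1/9; Catalina 1/9; Elena 1/9; Graciela 1/9; Ines 1/27; Joaquin 1/9; Nieves 1/27; Teodoro 1/27; Ursula 1/9; Ximena 1/9; Yago 1/9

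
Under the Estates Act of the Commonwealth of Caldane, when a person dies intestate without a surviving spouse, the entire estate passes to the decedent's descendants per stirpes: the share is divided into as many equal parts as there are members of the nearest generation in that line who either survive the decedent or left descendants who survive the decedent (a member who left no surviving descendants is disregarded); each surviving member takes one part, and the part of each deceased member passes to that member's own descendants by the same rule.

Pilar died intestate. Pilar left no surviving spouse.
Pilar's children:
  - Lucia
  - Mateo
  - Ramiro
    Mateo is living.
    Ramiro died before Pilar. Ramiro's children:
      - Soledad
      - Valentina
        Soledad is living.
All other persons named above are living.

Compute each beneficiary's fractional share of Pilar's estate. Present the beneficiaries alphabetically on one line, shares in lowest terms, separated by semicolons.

There is no surviving spouse, so the entire estate passes to Pilar's descendants per stirpes.
The estate is divided into 3 equal shares of 1/3 among Lucia, Mateo, Ramiro.
Lucia is living and takes 1/3.
Mateo is living and takes 1/3.
Ramiro predeceased; the 1/3 allotted to Ramiro's branch passes to Ramiro's issue by representation.
The 1/3 is divided into 2 equal shares of 1/6 among Soledad, Valentina.
Soledad is living and takes 1/6.
Valentina is living and takes 1/6.

Lucia 1/3; Mateo 1/3; Soledad 1/6; Valentina 1/6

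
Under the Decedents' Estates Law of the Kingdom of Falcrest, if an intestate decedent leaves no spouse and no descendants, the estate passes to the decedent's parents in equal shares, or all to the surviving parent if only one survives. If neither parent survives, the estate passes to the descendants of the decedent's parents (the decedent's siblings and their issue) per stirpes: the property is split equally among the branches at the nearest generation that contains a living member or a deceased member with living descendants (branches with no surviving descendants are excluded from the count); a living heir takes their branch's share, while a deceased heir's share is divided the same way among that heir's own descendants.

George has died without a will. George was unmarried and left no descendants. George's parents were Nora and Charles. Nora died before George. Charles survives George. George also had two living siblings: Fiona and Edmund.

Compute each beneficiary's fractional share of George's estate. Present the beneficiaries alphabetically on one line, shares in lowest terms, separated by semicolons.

Only one parent, Charles, survives, so Charles takes the entire estate. The siblings take nothing because a surviving parent has priority.

Charles 1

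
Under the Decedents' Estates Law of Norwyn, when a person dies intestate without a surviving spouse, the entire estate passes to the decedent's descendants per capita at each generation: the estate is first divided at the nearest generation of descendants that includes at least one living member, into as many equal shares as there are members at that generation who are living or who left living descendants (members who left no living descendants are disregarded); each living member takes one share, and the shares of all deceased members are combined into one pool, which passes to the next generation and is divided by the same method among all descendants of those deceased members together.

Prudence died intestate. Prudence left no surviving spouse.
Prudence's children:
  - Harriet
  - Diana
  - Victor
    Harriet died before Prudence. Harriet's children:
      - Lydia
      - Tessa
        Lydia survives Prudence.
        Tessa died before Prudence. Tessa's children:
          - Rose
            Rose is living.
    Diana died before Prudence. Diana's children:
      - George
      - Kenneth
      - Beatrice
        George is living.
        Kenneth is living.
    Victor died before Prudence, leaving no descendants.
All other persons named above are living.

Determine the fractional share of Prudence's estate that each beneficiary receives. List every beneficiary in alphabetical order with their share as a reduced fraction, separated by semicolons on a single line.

There is no surviving spouse, so the entire estate passes to Prudence's descendants per capita at each generation.
No one at generation 1 (Harriet, Diana) is living; moving to the next generation.
At generation 2 (Lydia, Tessa, George, Kenneth, Beatrice) there are 5 shares of (1)/5 = 1/5 each.
Living: Lydia, George, Kenneth, and Beatrice — each takes 1/5.
Deceased: Tessa. That 1/5 share is carried to generation 3.
At generation 3 (Rose) there are 1 shares of (1/5)/1 = 1/5 each.
Living: Rose — each takes 1/5.

Beatrice 1/5; George 1/5; Kenneth 1/5; Lydia 1/5; Rose 1/5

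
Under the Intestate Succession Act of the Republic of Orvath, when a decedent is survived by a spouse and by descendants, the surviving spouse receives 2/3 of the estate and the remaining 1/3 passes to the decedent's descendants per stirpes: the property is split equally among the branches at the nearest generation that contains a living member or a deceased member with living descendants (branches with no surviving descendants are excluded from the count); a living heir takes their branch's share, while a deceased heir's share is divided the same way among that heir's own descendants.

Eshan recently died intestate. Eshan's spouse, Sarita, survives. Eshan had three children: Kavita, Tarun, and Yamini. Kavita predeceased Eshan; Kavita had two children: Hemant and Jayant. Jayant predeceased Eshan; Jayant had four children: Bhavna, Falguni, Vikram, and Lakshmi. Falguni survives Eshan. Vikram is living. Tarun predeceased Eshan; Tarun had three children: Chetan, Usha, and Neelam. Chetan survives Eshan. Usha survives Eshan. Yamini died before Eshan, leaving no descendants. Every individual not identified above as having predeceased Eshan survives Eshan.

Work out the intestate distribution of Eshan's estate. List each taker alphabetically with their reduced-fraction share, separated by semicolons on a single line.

Bhavna 1/48; Chetan 1/18; Falguni 1/48; Hemant 1/12; Lakshmi 1/48; Neelam 1/18; Sarita 2/3; Usha 1/18; Vikram 1/48

Sarita, as surviving spouse, takes 2/3.
The remaining 1/3 passes to Eshan's descendants per stirpes.
Yamini left no surviving issue, so that branch lapses and is disregarded.
The 1/3 is divided into 2 equal shares of 1/6 among Kavita, Tarun.
Kavita predeceased; the 1/6 allotted to Kavita's branch passes to Kavita's issue by representation.
The 1/6 is divided into 2 equal shares of 1/12 among Hemant, Jayant.
Hemant is living and takes 1/12.
Jayant predeceased; the 1/12 allotted to Jayant's branch passes to Jayant's issue by representation.
The 1/12 is divided into 4 equal shares of 1/48 among Bhavna, Falguni, Vikram, Lakshmi.
Bhavna is living and takes 1/48.
Falguni is living and takes 1/48.
Vikram is living and takes 1/48.
Lakshmi is living and takes 1/48.
Tarun predeceased; the 1/6 allotted to Tarun's branch passes to Tarun's issue by representation.
The 1/6 is divided into 3 equal shares of 1/18 among Chetan, Usha, Neelam.
Chetan is living and takes 1/18.
Usha is living and takes 1/18.
Neelam is living and takes 1/18.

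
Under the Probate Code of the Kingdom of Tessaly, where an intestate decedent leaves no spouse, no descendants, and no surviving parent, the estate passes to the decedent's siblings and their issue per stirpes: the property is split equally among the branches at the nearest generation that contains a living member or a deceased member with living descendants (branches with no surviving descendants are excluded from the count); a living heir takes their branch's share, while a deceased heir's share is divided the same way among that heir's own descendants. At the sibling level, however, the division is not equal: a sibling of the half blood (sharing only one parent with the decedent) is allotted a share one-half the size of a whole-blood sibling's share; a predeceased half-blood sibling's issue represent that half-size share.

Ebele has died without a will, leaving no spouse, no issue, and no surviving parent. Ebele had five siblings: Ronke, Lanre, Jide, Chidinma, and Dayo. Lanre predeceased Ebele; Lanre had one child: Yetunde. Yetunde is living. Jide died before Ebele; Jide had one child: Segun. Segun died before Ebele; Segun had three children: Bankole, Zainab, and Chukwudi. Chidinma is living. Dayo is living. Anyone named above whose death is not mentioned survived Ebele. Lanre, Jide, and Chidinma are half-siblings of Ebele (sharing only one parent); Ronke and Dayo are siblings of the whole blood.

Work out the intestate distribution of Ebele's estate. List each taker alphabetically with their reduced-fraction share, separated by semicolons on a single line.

No spouse, descendants, or parent survives, so the estate passes to Ebele's siblings per stirpes.
Half-blood siblings count for one-half the weight of whole-blood siblings at the initial division.
Dividing 1 in proportion to weights (total weight 7/2): Ronke (weight 1) → 2/7; Lanre (weight 1/2) → 1/7; Jide (weight 1/2) → 1/7; Chidinma (weight 1/2) → 1/7; Dayo (weight 1) → 2/7.
Ronke is living and takes 2/7.
Lanre predeceased; the 1/7 allotted to Lanre's branch passes to Lanre's issue by representation.
Yetunde is the sole taker at this level and receives the full 1/7.
Jide predeceased; the 1/7 allotted to Jide's branch passes to Jide's issue by representation.
Segun's line is the sole branch at this level, so the full 1/7 passes to Segun's issue by representation.
The 1/7 is divided into 3 equal shares of 1/21 among Bankole, Zainab, Chukwudi.
Bankole is living and takes 1/21.
Zainab is living and takes 1/21.
Chukwudi is living and takes 1/21.
Chidinma is living and takes 1/7.
Dayo is living and takes 2/7.

Bankole 1/21; Chidinma 1/7; Chukwudi 1/21; Dayo 2/7; Ronke 2/7; Yetunde 1/7; Zainab 1/21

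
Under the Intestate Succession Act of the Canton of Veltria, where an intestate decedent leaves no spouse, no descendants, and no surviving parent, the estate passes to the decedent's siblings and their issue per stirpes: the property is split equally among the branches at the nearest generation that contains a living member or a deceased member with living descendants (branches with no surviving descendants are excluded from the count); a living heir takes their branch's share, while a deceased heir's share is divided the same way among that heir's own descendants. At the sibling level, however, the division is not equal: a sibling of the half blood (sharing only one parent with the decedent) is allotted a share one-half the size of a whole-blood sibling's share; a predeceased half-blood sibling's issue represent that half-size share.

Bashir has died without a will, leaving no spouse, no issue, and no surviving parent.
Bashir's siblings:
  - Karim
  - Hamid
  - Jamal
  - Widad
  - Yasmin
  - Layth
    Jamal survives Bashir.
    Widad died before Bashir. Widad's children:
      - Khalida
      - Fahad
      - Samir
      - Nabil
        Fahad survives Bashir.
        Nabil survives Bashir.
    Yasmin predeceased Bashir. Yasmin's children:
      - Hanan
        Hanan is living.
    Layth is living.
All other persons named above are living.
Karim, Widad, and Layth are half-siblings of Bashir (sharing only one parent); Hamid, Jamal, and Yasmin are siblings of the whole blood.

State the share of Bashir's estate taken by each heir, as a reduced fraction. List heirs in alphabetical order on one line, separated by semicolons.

No spouse, descendants, or parent survives, so the estate passes to Bashir's siblings per stirpes.
Half-blood siblings count for one-half the weight of whole-blood siblings at the initial division.
Dividing 1 in proportion to weights (total weight 9/2): Karim (weight 1/2) → 1/9; Hamid (weight 1) → 2/9; Jamal (weight 1) → 2/9; Widad (weight 1/2) → 1/9; Yasmin (weight 1) → 2/9; Layth (weight 1/2) → 1/9.
Karim is living and takes 1/9.
Hamid is living and takes 2/9.
Jamal is living and takes 2/9.
Widad predeceased; the 1/9 allotted to Widad's branch passes to Widad's issue by representation.
The 1/9 is divided into 4 equal shares of 1/36 among Khalida, Fahad, Samir, Nabil.
Khalida is living and takes 1/36.
Fahad is living and takes 1/36.
Samir is living and takes 1/36.
Nabil is living and takes 1/36.
Yasmin predeceased; the 2/9 allotted to Yasmin's branch passes to Yasmin's issue by representation.
Hanan is the sole taker at this level and receives the full 2/9.
Layth is living and takes 1/9.

Fahad 1/36; Hamid 2/9; Hanan 2/9; Jamal 2/9; Karim 1/9; Khalida 1/36; Layth 1/9; Nabil 1/36; Samir 1/36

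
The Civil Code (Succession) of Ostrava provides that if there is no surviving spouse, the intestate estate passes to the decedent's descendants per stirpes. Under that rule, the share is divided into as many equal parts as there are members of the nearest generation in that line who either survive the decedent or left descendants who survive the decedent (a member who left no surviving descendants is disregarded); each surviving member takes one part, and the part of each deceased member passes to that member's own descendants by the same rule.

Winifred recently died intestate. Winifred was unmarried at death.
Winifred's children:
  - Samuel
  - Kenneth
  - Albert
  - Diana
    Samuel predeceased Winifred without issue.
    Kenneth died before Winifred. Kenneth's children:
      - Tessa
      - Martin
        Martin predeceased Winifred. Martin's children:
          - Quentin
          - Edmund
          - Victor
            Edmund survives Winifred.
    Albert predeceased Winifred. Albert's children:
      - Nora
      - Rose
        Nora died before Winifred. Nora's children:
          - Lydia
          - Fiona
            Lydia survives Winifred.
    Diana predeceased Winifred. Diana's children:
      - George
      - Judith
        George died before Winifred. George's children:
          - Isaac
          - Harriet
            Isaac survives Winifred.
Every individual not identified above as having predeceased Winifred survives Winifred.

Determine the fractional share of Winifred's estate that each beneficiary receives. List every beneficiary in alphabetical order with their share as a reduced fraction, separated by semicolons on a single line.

Edmund 1/18; Fiona 1/12; Harriet 1/12; Isaac 1/12; Judith 1/6; Lydia 1/12; Quentin 1/18; Rose 1/6; Tessa 1/6; Victor 1/18

There is no surviving spouse, so the entire estate passes to Winifred's descendants per stirpes.
Samuel left no surviving issue, so that branch lapses and is disregarded.
The estate is divided into 3 equal shares of 1/3 among Kenneth, Albert, Diana.
Kenneth predeceased; the 1/3 allotted to Kenneth's branch passes to Kenneth's issue by representation.
The 1/3 is divided into 2 equal shares of 1/6 among Tessa, Martin.
Tessa is living and takes 1/6.
Martin predeceased; the 1/6 allotted to Martin's branch passes to Martin's issue by representation.
The 1/6 is divided into 3 equal shares of 1/18 among Quentin, Edmund, Victor.
Quentin is living and takes 1/18.
Edmund is living and takes 1/18.
Victor is living and takes 1/18.
Albert predeceased; the 1/3 allotted to Albert's branch passes to Albert's issue by representation.
The 1/3 is divided into 2 equal shares of 1/6 among Nora, Rose.
Nora predeceased; the 1/6 allotted to Nora's branch passes to Nora's issue by representation.
The 1/6 is divided into 2 equal shares of 1/12 among Lydia, Fiona.
Lydia is living and takes 1/12.
Fiona is living and takes 1/12.
Rose is living and takes 1/6.
Diana predeceased; the 1/3 allotted to Diana's branch passes to Diana's issue by representation.
The 1/3 is divided into 2 equal shares of 1/6 among George, Judith.
George predeceased; the 1/6 allotted to George's branch passes to George's issue by representation.
The 1/6 is divided into 2 equal shares of 1/12 among Isaac, Harriet.
Isaac is living and takes 1/12.
Harriet is living and takes 1/12.
Judith is living and takes 1/6.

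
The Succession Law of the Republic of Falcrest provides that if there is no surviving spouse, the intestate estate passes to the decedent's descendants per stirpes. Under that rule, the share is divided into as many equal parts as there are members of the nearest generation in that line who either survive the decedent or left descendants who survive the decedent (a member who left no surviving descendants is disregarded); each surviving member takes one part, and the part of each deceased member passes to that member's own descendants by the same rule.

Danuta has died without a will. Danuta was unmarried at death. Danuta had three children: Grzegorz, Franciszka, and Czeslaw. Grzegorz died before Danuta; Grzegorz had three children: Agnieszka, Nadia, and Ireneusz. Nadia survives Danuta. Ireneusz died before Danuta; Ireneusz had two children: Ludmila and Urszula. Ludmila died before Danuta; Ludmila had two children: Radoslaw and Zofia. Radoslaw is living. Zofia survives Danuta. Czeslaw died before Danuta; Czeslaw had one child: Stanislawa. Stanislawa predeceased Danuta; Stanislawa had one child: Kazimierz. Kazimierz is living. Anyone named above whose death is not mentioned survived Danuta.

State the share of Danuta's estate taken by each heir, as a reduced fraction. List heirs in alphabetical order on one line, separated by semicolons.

Agnieszka 1/9; Franciszka 1/3; Kazimierz 1/3; Nadia 1/9; Radoslaw 1/36; Urszula 1/18; Zofia 1/36

There is no surviving spouse, so the entire estate passes to Danuta's descendants per stirpes.
The estate is divided into 3 equal shares of 1/3 among Grzegorz, Franciszka, Czeslaw.
Grzegorz predeceased; the 1/3 allotted to Grzegorz's branch passes to Grzegorz's issue by representation.
The 1/3 is divided into 3 equal shares of 1/9 among Agnieszka, Nadia, Ireneusz.
Agnieszka is living and takes 1/9.
Nadia is living and takes 1/9.
Ireneusz predeceased; the 1/9 allotted to Ireneusz's branch passes to Ireneusz's issue by representation.
The 1/9 is divided into 2 equal shares of 1/18 among Ludmila, Urszula.
Ludmila predeceased; the 1/18 allotted to Ludmila's branch passes to Ludmila's issue by representation.
The 1/18 is divided into 2 equal shares of 1/36 among Radoslaw, Zofia.
Radoslaw is living and takes 1/36.
Zofia is living and takes 1/36.
Urszula is living and takes 1/18.
Franciszka is living and takes 1/3.
Czeslaw predeceased; the 1/3 allotted to Czeslaw's branch passes to Czeslaw's issue by representation.
Stanislawa's line is the sole branch at this level, so the full 1/3 passes to Stanislawa's issue by representation.
Kazimierz is the sole taker at this level and receives the full 1/3.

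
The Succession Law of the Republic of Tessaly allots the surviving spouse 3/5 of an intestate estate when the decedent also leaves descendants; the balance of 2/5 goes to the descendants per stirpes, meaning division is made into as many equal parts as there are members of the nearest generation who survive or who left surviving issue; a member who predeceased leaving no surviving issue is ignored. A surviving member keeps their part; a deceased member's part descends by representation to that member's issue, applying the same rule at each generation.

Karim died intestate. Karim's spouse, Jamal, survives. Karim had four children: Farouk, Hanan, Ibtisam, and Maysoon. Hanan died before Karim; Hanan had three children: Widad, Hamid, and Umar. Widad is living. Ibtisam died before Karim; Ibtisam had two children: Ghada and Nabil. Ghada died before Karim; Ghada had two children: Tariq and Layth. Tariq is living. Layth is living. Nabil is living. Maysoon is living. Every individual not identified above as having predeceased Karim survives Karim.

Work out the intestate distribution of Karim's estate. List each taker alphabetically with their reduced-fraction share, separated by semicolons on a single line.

Farouk 1/10; Hamid 1/30; Jamal 3/5; Layth 1/40; Maysoon 1/10; Nabil 1/20; Tariq 1/40; Umar 1/30; Widad 1/30

Jamal, as surviving spouse, takes 3/5.
The remaining 2/5 passes to Karim's descendants per stirpes.
The 2/5 is divided into 4 equal shares of 1/10 among Farouk, Hanan, Ibtisam, Maysoon.
Farouk is living and takes 1/10.
Hanan predeceased; the 1/10 allotted to Hanan's branch passes to Hanan's issue by representation.
The 1/10 is divided into 3 equal shares of 1/30 among Widad, Hamid, Umar.
Widad is living and takes 1/30.
Hamid is living and takes 1/30.
Umar is living and takes 1/30.
Ibtisam predeceased; the 1/10 allotted to Ibtisam's branch passes to Ibtisam's issue by representation.
The 1/10 is divided into 2 equal shares of 1/20 among Ghada, Nabil.
Ghada predeceased; the 1/20 allotted to Ghada's branch passes to Ghada's issue by representation.
The 1/20 is divided into 2 equal shares of 1/40 among Tariq, Layth.
Tariq is living and takes 1/40.
Layth is living and takes 1/40.
Nabil is living and takes 1/20.
Maysoon is living and takes 1/10.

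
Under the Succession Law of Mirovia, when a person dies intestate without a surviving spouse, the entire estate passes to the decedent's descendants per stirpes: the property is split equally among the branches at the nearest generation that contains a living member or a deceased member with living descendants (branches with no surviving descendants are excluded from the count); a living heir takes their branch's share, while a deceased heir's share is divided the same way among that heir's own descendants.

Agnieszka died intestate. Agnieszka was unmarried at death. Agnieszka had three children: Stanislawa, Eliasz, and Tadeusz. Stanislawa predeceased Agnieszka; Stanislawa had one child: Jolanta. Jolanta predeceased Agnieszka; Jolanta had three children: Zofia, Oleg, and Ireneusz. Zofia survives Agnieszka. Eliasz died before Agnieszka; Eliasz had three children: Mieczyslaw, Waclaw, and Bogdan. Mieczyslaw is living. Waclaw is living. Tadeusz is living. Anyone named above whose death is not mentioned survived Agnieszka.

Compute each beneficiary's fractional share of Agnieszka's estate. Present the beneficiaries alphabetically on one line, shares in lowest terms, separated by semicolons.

There is no surviving spouse, so the entire estate passes to Agnieszka's descendants per stirpes.
The estate is divided into 3 equal shares of 1/3 among Stanislawa, Eliasz, Tadeusz.
Stanislawa predeceased; the 1/3 allotted to Stanislawa's branch passes to Stanislawa's issue by representation.
Jolanta's line is the sole branch at this level, so the full 1/3 passes to Jolanta's issue by representation.
The 1/3 is divided into 3 equal shares of 1/9 among Zofia, Oleg, Ireneusz.
Zofia is living and takes 1/9.
Oleg is living and takes 1/9.
Ireneusz is living and takes 1/9.
Eliasz predeceased; the 1/3 allotted to Eliasz's branch passes to Eliasz's issue by representation.
The 1/3 is divided into 3 equal shares of 1/9 among Mieczyslaw, Waclaw, Bogdan.
Mieczyslaw is living and takes 1/9.
Waclaw is living and takes 1/9.
Bogdan is living and takes 1/9.
Tadeusz is living and takes 1/3.

Bogdan 1/9; Ireneusz 1/9; Mieczyslaw 1/9; Oleg 1/9; Tadeusz 1/3; Waclaw 1/9; Zofia 1/9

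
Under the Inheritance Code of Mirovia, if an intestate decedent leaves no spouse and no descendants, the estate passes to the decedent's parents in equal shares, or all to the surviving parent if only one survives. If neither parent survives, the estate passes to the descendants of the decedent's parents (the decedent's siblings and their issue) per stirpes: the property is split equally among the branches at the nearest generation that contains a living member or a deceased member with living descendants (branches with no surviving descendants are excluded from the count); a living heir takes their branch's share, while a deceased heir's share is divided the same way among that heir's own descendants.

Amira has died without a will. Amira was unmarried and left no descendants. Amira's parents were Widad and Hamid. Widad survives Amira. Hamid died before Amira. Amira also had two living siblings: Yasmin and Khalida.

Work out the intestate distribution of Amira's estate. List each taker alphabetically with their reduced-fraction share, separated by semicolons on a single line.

Widad 1

Only one parent, Widad, survives, so Widad takes the entire estate. The siblings take nothing because a surviving parent has priority.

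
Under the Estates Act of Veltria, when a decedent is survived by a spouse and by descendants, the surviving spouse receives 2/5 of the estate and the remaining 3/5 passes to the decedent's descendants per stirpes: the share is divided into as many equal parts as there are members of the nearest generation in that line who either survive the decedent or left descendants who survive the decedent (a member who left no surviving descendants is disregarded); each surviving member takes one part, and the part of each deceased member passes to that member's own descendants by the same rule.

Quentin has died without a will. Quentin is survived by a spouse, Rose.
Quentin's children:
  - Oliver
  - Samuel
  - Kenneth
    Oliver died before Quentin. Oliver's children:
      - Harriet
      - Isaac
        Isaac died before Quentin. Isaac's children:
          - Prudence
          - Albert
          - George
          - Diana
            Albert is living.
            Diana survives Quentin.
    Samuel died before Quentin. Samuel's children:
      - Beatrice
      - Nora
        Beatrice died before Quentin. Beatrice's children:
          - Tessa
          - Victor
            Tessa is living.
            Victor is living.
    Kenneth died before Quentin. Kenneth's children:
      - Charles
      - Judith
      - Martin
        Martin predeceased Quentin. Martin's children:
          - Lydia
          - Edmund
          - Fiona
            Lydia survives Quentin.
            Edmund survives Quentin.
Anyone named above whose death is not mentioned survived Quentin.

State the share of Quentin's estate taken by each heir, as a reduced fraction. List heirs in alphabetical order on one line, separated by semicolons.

Rose, as surviving spouse, takes 2/5.
The remaining 3/5 passes to Quentin's descendants per stirpes.
The 3/5 is divided into 3 equal shares of 1/5 among Oliver, Samuel, Kenneth.
Oliver predeceased; the 1/5 allotted to Oliver's branch passes to Oliver's issue by representation.
The 1/5 is divided into 2 equal shares of 1/10 among Harriet, Isaac.
Harriet is living and takes 1/10.
Isaac predeceased; the 1/10 allotted to Isaac's branch passes to Isaac's issue by representation.
The 1/10 is divided into 4 equal shares of 1/40 among Prudence, Albert, George, Diana.
Prudence is living and takes 1/40.
Albert is living and takes 1/40.
George is living and takes 1/40.
Diana is living and takes 1/40.
Samuel predeceased; the 1/5 allotted to Samuel's branch passes to Samuel's issue by representation.
The 1/5 is divided into 2 equal shares of 1/10 among Beatrice, Nora.
Beatrice predeceased; the 1/10 allotted to Beatrice's branch passes to Beatrice's issue by representation.
The 1/10 is divided into 2 equal shares of 1/20 among Tessa, Victor.
Tessa is living and takes 1/20.
Victor is living and takes 1/20.
Nora is living and takes 1/10.
Kenneth predeceased; the 1/5 allotted to Kenneth's branch passes to Kenneth's issue by representation.
The 1/5 is divided into 3 equal shares of 1/15 among Charles, Judith, Martin.
Charles is living and takes 1/15.
Judith is living and takes 1/15.
Martin predeceased; the 1/15 allotted to Martin's branch passes to Martin's issue by representation.
The 1/15 is divided into 3 equal shares of 1/45 among Lydia, Edmund, Fiona.
Lydia is living and takes 1/45.
Edmund is living and takes 1/45.
Fiona is living and takes 1/45.

Albert 1/40; Charles 1/15; Diana 1/40; Edmund 1/45; Fiona 1/45; George 1/40; Harriet 1/10; Judith 1/15; Lydia 1/45; Nora 1/10; Prudence 1/40; Rose 2/5; Tessa 1/20; Victor 1/20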